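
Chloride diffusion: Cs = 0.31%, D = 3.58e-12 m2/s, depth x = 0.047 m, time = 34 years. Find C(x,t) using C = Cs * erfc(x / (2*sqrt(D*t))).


t_seconds = 34 * 365.25 * 24 * 3600 = 1072958400.0 s
arg = 0.047 / (2 * sqrt(3.58e-12 * 1072958400.0))
= 0.3792
erfc(0.3792) = 0.5918
C = 0.31 * 0.5918 = 0.1835%

0.1835


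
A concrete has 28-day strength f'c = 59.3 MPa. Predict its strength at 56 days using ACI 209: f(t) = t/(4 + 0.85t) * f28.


f(56) = 56 / (4 + 0.85 * 56) * 59.3
= 56 / 51.6 * 59.3
= 64.36 MPa

64.36


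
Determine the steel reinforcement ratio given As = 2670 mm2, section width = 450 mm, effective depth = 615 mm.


rho = As / (b * d)
= 2670 / (450 * 615)
= 0.0096

0.0096


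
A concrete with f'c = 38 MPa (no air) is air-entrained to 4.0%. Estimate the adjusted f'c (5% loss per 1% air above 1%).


Strength loss = (4.0 - 1) * 5 = 15.0%
f'c = 38 * (1 - 15.0/100)
= 32.3 MPa

32.3


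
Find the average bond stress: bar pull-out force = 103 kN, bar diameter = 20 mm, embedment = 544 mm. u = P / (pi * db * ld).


u = P / (pi * db * ld)
= 103 * 1000 / (pi * 20 * 544)
= 3.013 MPa

3.013


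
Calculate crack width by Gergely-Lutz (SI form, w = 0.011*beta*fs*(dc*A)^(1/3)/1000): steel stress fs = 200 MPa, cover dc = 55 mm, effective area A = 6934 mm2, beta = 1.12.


w = 0.011 * beta * fs * (dc * A)^(1/3) / 1000
= 0.011 * 1.12 * 200 * (55 * 6934)^(1/3) / 1000
= 0.179 mm

0.179


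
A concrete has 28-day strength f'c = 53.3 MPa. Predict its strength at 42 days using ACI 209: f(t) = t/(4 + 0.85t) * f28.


f(42) = 42 / (4 + 0.85 * 42) * 53.3
= 42 / 39.7 * 53.3
= 56.39 MPa

56.39


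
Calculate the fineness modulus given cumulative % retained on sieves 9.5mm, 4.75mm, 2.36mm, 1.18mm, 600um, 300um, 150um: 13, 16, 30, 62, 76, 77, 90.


FM = sum(cumulative % retained) / 100
= 364 / 100
= 3.64

3.64


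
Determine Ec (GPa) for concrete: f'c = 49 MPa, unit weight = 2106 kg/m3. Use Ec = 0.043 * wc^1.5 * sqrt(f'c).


Ec = 0.043 * 2106^1.5 * sqrt(49) / 1000
= 29.09 GPa

29.09


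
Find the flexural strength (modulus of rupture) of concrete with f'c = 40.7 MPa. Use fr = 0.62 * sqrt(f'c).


fr = 0.62 * sqrt(40.7)
= 3.955 MPa

3.955


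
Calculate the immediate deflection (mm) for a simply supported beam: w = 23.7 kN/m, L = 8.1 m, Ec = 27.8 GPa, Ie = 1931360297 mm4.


Convert: L = 8.1 m = 8100 mm, Ec = 27.8 GPa = 27800 MPa
delta = 5 * 23.7 * 8100^4 / (384 * 27800 * 1931360297)
= 24.74 mm

24.74


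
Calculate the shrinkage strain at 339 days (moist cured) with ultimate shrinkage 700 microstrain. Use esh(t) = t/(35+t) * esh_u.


esh(339) = 339 / (35 + 339) * 700
= 339 / 374 * 700
= 634.5 microstrain

634.5


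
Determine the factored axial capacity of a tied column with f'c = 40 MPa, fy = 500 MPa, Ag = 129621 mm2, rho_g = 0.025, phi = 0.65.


Ast = rho * Ag = 0.025 * 129621 = 3240.525 mm2
phi*Pn = 0.65 * 0.80 * (0.85 * 40 * (129621 - 3240.525) + 500 * 3240.525) / 1000
= 3076.94 kN

3076.94


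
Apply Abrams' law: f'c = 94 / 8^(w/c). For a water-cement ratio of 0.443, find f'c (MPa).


f'c = 94 / 8^0.443
= 94 / 2.512
= 37.42 MPa

37.42


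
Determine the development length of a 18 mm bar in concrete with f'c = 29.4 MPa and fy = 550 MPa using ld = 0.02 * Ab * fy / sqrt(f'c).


Ab = pi * 18^2 / 4 = 254.469 mm2
ld = 0.02 * 254.469 * 550 / sqrt(29.4)
= 516.2 mm

516.2


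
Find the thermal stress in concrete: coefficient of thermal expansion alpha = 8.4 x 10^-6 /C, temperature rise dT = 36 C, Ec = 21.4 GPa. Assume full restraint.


sigma = alpha * dT * Ec
= 8.4e-6 * 36 * 21.4 * 1000
= 6.471 MPa

6.471


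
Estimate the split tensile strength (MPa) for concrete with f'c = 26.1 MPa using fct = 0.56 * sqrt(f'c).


fct = 0.56 * sqrt(26.1)
= 0.56 * 5.109
= 2.861 MPa

2.861


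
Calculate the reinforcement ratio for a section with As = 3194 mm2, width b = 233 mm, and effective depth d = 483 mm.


rho = As / (b * d)
= 3194 / (233 * 483)
= 0.0284

0.0284


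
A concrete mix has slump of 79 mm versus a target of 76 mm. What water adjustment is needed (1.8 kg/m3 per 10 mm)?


Difference = 76 - 79 = -3 mm
Water adjustment = -3 * 1.8 / 10 = -0.5 kg/m3

-0.5


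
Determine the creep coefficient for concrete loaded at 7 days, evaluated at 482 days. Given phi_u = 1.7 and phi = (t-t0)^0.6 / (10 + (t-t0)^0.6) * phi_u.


dt = 482 - 7 = 475
phi = 475^0.6 / (10 + 475^0.6) * 1.7
= 1.362

1.362


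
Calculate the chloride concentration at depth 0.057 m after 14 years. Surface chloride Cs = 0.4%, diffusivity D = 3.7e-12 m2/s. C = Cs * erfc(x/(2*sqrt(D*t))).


t_seconds = 14 * 365.25 * 24 * 3600 = 441806400.0 s
arg = 0.057 / (2 * sqrt(3.7e-12 * 441806400.0))
= 0.7049
erfc(0.7049) = 0.3188
C = 0.4 * 0.3188 = 0.1275%

0.1275


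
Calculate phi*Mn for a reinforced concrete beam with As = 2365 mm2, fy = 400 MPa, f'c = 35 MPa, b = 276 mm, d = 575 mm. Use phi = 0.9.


a = As * fy / (0.85 * f'c * b)
= 2365 * 400 / (0.85 * 35 * 276)
= 115.2113 mm
Mn = As * fy * (d - a/2) / 10^6
= 489.4551 kN-m
phi*Mn = 0.9 * 489.4551 = 440.51 kN-m

440.51


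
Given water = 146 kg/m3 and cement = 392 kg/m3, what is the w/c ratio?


w/c = water / cement
w/c = 146 / 392 = 0.372

0.372


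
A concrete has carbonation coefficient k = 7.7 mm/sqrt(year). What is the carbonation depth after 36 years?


depth = k * sqrt(t)
= 7.7 * sqrt(36)
= 46.2 mm

46.2


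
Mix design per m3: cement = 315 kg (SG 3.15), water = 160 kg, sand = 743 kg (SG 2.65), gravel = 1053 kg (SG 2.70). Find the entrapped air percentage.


Vol cement = 315 / (3.15 * 1000) = 0.1 m3
Vol water = 160 / 1000 = 0.16 m3
Vol sand = 743 / (2.65 * 1000) = 0.280377 m3
Vol gravel = 1053 / (2.70 * 1000) = 0.39 m3
Total solid + water volume = 0.930377 m3
Air = (1 - 0.930377) * 100 = 6.96%

6.96


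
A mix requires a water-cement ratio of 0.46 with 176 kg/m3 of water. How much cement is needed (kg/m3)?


Cement = water / (w/c)
= 176 / 0.46
= 382.6 kg/m3

382.6


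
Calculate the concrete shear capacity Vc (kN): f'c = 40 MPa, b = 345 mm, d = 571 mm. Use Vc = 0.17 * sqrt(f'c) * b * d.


Vc = 0.17 * sqrt(40) * 345 * 571 / 1000
= 211.8 kN

211.8


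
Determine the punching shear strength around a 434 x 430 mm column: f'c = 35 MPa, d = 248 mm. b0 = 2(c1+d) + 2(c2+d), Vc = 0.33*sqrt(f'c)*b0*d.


b0 = 2*(434 + 248) + 2*(430 + 248) = 2720 mm
Vc = 0.33 * sqrt(35) * 2720 * 248 / 1000
= 1316.95 kN

1316.95


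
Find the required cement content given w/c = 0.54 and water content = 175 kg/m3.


Cement = water / (w/c)
= 175 / 0.54
= 324.1 kg/m3

324.1


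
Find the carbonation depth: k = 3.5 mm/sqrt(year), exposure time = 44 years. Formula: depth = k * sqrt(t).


depth = k * sqrt(t)
= 3.5 * sqrt(44)
= 23.22 mm

23.22


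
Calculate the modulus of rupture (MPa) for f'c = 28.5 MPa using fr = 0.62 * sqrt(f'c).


fr = 0.62 * sqrt(28.5)
= 3.31 MPa

3.31


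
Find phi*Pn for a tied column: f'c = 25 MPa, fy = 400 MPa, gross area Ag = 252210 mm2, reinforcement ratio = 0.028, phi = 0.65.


Ast = rho * Ag = 0.028 * 252210 = 7061.88 mm2
phi*Pn = 0.65 * 0.80 * (0.85 * 25 * (252210 - 7061.88) + 400 * 7061.88) / 1000
= 4177.76 kN

4177.76


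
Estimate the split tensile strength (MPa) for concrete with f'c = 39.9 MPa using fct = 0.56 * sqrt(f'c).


fct = 0.56 * sqrt(39.9)
= 0.56 * 6.317
= 3.537 MPa

3.537


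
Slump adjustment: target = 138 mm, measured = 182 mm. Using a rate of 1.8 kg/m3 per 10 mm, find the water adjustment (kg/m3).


Difference = 138 - 182 = -44 mm
Water adjustment = -44 * 1.8 / 10 = -7.9 kg/m3

-7.9


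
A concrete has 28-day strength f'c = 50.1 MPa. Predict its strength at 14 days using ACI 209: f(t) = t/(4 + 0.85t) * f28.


f(14) = 14 / (4 + 0.85 * 14) * 50.1
= 14 / 15.9 * 50.1
= 44.11 MPa

44.11


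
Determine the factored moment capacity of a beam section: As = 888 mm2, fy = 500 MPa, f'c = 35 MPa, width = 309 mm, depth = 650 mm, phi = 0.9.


a = As * fy / (0.85 * f'c * b)
= 888 * 500 / (0.85 * 35 * 309)
= 48.2989 mm
Mn = As * fy * (d - a/2) / 10^6
= 277.8776 kN-m
phi*Mn = 0.9 * 277.8776 = 250.09 kN-m

250.09


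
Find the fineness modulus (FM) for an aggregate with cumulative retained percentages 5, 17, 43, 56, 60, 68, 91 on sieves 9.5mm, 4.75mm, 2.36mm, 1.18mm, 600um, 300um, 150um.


FM = sum(cumulative % retained) / 100
= 340 / 100
= 3.4

3.4


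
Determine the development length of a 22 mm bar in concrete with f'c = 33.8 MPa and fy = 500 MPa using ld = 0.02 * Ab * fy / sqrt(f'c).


Ab = pi * 22^2 / 4 = 380.133 mm2
ld = 0.02 * 380.133 * 500 / sqrt(33.8)
= 653.8 mm

653.8


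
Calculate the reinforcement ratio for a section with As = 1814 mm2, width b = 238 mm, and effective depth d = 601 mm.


rho = As / (b * d)
= 1814 / (238 * 601)
= 0.0127

0.0127


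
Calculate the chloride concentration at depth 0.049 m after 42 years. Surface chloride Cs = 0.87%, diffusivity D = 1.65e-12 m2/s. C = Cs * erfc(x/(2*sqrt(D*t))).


t_seconds = 42 * 365.25 * 24 * 3600 = 1325419200.0 s
arg = 0.049 / (2 * sqrt(1.65e-12 * 1325419200.0))
= 0.5239
erfc(0.5239) = 0.4588
C = 0.87 * 0.4588 = 0.3991%

0.3991


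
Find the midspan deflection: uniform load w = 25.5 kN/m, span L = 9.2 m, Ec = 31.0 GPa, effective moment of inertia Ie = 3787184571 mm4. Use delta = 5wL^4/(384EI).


Convert: L = 9.2 m = 9200 mm, Ec = 31.0 GPa = 31000 MPa
delta = 5 * 25.5 * 9200^4 / (384 * 31000 * 3787184571)
= 20.26 mm

20.26


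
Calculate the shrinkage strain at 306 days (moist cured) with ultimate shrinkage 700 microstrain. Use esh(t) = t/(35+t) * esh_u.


esh(306) = 306 / (35 + 306) * 700
= 306 / 341 * 700
= 628.2 microstrain

628.2


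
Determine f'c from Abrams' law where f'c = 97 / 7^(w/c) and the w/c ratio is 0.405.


f'c = 97 / 7^0.405
= 97 / 2.199
= 44.11 MPa

44.11


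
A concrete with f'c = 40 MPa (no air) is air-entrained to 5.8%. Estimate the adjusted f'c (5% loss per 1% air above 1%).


Strength loss = (5.8 - 1) * 5 = 24.0%
f'c = 40 * (1 - 24.0/100)
= 30.4 MPa

30.4


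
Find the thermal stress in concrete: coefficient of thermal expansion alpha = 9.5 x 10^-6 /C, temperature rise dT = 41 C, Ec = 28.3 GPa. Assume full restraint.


sigma = alpha * dT * Ec
= 9.5e-6 * 41 * 28.3 * 1000
= 11.023 MPa

11.023


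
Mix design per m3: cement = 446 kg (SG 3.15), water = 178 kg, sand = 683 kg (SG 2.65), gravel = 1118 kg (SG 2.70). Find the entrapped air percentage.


Vol cement = 446 / (3.15 * 1000) = 0.141587 m3
Vol water = 178 / 1000 = 0.178 m3
Vol sand = 683 / (2.65 * 1000) = 0.257736 m3
Vol gravel = 1118 / (2.70 * 1000) = 0.414074 m3
Total solid + water volume = 0.991397 m3
Air = (1 - 0.991397) * 100 = 0.86%

0.86


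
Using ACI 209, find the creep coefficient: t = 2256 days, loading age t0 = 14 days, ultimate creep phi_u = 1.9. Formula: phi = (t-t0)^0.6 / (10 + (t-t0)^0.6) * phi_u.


dt = 2256 - 14 = 2242
phi = 2242^0.6 / (10 + 2242^0.6) * 1.9
= 1.731

1.731


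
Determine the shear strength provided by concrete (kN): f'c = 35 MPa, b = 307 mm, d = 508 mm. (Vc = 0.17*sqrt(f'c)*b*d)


Vc = 0.17 * sqrt(35) * 307 * 508 / 1000
= 156.85 kN

156.85


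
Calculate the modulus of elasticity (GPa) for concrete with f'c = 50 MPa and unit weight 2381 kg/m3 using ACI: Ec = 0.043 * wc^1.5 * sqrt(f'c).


Ec = 0.043 * 2381^1.5 * sqrt(50) / 1000
= 35.33 GPa

35.33


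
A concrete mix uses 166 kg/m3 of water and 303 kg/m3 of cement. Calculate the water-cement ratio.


w/c = water / cement
w/c = 166 / 303 = 0.548

0.548


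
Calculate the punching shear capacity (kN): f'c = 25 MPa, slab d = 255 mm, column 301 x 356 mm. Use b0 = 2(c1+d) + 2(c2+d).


b0 = 2*(301 + 255) + 2*(356 + 255) = 2334 mm
Vc = 0.33 * sqrt(25) * 2334 * 255 / 1000
= 982.03 kN

982.03


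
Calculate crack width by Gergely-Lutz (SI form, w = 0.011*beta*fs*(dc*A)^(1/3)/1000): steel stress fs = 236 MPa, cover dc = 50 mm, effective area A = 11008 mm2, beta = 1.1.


w = 0.011 * beta * fs * (dc * A)^(1/3) / 1000
= 0.011 * 1.1 * 236 * (50 * 11008)^(1/3) / 1000
= 0.234 mm

0.234


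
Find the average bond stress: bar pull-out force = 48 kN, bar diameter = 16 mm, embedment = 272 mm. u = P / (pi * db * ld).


u = P / (pi * db * ld)
= 48 * 1000 / (pi * 16 * 272)
= 3.511 MPa

3.511


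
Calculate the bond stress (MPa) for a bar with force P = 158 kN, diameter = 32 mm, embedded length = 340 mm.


u = P / (pi * db * ld)
= 158 * 1000 / (pi * 32 * 340)
= 4.623 MPa

4.623


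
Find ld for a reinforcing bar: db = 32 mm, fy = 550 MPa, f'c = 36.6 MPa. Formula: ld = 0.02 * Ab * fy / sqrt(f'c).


Ab = pi * 32^2 / 4 = 804.248 mm2
ld = 0.02 * 804.248 * 550 / sqrt(36.6)
= 1462.3 mm

1462.3


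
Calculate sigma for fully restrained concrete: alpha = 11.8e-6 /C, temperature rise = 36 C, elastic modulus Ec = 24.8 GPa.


sigma = alpha * dT * Ec
= 11.8e-6 * 36 * 24.8 * 1000
= 10.535 MPa

10.535


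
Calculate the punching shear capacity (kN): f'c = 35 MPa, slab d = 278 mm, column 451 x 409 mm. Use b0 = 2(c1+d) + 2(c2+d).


b0 = 2*(451 + 278) + 2*(409 + 278) = 2832 mm
Vc = 0.33 * sqrt(35) * 2832 * 278 / 1000
= 1537.04 kN

1537.04


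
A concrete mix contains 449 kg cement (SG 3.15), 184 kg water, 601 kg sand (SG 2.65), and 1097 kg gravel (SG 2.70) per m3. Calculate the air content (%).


Vol cement = 449 / (3.15 * 1000) = 0.14254 m3
Vol water = 184 / 1000 = 0.184 m3
Vol sand = 601 / (2.65 * 1000) = 0.226792 m3
Vol gravel = 1097 / (2.70 * 1000) = 0.406296 m3
Total solid + water volume = 0.959628 m3
Air = (1 - 0.959628) * 100 = 4.04%

4.04


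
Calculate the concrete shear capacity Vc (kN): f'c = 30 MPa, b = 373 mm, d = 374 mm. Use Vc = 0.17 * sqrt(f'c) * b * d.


Vc = 0.17 * sqrt(30) * 373 * 374 / 1000
= 129.89 kN

129.89


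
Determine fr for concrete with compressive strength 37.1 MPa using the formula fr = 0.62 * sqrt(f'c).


fr = 0.62 * sqrt(37.1)
= 3.776 MPa

3.776


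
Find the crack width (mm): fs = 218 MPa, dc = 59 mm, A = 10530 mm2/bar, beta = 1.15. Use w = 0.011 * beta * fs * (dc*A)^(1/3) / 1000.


w = 0.011 * beta * fs * (dc * A)^(1/3) / 1000
= 0.011 * 1.15 * 218 * (59 * 10530)^(1/3) / 1000
= 0.235 mm

0.235


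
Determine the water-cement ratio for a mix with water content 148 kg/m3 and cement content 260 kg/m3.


w/c = water / cement
w/c = 148 / 260 = 0.569

0.569


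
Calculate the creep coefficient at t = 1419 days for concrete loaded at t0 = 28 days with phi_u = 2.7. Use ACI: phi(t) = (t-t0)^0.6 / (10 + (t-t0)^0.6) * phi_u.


dt = 1419 - 28 = 1391
phi = 1391^0.6 / (10 + 1391^0.6) * 2.7
= 2.389

2.389


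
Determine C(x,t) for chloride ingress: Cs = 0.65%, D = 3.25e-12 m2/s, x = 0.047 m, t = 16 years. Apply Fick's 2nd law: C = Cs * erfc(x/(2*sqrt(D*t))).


t_seconds = 16 * 365.25 * 24 * 3600 = 504921600.0 s
arg = 0.047 / (2 * sqrt(3.25e-12 * 504921600.0))
= 0.5801
erfc(0.5801) = 0.412
C = 0.65 * 0.412 = 0.2678%

0.2678


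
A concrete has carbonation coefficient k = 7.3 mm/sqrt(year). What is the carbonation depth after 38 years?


depth = k * sqrt(t)
= 7.3 * sqrt(38)
= 45.0 mm

45.0


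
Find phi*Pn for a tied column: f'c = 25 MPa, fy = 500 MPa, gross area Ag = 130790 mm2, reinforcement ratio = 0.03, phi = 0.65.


Ast = rho * Ag = 0.03 * 130790 = 3923.7 mm2
phi*Pn = 0.65 * 0.80 * (0.85 * 25 * (130790 - 3923.7) + 500 * 3923.7) / 1000
= 2422.03 kN

2422.03


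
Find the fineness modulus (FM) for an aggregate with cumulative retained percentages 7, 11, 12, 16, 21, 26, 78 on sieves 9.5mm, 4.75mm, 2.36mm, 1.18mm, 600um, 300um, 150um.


FM = sum(cumulative % retained) / 100
= 171 / 100
= 1.71

1.71


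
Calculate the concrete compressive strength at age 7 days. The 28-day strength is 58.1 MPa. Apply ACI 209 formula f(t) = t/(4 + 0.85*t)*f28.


f(7) = 7 / (4 + 0.85 * 7) * 58.1
= 7 / 9.95 * 58.1
= 40.87 MPa

40.87


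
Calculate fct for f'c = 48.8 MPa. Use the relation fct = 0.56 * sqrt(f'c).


fct = 0.56 * sqrt(48.8)
= 0.56 * 6.986
= 3.912 MPa

3.912


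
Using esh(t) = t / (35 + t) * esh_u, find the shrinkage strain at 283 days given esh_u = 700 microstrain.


esh(283) = 283 / (35 + 283) * 700
= 283 / 318 * 700
= 623.0 microstrain

623.0


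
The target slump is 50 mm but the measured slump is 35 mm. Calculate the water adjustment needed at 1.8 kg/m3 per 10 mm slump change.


Difference = 50 - 35 = 15 mm
Water adjustment = 15 * 1.8 / 10 = 2.7 kg/m3

2.7


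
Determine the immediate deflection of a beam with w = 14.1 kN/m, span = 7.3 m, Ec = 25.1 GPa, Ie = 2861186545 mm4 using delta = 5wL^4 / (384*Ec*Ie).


Convert: L = 7.3 m = 7300 mm, Ec = 25.1 GPa = 25100 MPa
delta = 5 * 14.1 * 7300^4 / (384 * 25100 * 2861186545)
= 7.26 mm

7.26


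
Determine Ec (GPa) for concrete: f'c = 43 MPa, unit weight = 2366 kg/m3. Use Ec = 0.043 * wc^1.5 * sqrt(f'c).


Ec = 0.043 * 2366^1.5 * sqrt(43) / 1000
= 32.45 GPa

32.45


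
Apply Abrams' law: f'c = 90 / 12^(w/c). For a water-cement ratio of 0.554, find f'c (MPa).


f'c = 90 / 12^0.554
= 90 / 3.962
= 22.72 MPa

22.72


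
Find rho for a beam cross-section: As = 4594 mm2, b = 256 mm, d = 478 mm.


rho = As / (b * d)
= 4594 / (256 * 478)
= 0.0375

0.0375


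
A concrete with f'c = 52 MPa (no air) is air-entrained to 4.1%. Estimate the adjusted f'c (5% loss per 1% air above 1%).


Strength loss = (4.1 - 1) * 5 = 15.5%
f'c = 52 * (1 - 15.5/100)
= 43.94 MPa

43.94


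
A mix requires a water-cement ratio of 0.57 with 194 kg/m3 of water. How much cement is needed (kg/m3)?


Cement = water / (w/c)
= 194 / 0.57
= 340.4 kg/m3

340.4


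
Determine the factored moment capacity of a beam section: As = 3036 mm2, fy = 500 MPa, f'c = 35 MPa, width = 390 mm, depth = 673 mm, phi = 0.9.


a = As * fy / (0.85 * f'c * b)
= 3036 * 500 / (0.85 * 35 * 390)
= 130.8339 mm
Mn = As * fy * (d - a/2) / 10^6
= 922.3111 kN-m
phi*Mn = 0.9 * 922.3111 = 830.08 kN-m

830.08


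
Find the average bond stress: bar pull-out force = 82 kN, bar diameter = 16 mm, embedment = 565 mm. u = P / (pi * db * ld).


u = P / (pi * db * ld)
= 82 * 1000 / (pi * 16 * 565)
= 2.887 MPa

2.887


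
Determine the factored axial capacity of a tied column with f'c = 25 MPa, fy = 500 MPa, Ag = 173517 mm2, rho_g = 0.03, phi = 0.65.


Ast = rho * Ag = 0.03 * 173517 = 5205.51 mm2
phi*Pn = 0.65 * 0.80 * (0.85 * 25 * (173517 - 5205.51) + 500 * 5205.51) / 1000
= 3213.27 kN

3213.27


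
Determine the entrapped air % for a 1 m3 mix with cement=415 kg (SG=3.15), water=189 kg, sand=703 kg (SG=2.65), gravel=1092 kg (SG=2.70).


Vol cement = 415 / (3.15 * 1000) = 0.131746 m3
Vol water = 189 / 1000 = 0.189 m3
Vol sand = 703 / (2.65 * 1000) = 0.265283 m3
Vol gravel = 1092 / (2.70 * 1000) = 0.404444 m3
Total solid + water volume = 0.990473 m3
Air = (1 - 0.990473) * 100 = 0.95%

0.95


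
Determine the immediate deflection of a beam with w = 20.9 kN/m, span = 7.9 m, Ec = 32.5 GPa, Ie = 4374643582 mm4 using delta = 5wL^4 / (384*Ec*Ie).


Convert: L = 7.9 m = 7900 mm, Ec = 32.5 GPa = 32500 MPa
delta = 5 * 20.9 * 7900^4 / (384 * 32500 * 4374643582)
= 7.46 mm

7.46


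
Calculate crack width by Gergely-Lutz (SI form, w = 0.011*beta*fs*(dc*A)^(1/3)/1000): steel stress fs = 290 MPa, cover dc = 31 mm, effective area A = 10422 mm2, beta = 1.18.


w = 0.011 * beta * fs * (dc * A)^(1/3) / 1000
= 0.011 * 1.18 * 290 * (31 * 10422)^(1/3) / 1000
= 0.258 mm

0.258


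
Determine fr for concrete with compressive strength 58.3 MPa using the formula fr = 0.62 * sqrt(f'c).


fr = 0.62 * sqrt(58.3)
= 4.734 MPa

4.734


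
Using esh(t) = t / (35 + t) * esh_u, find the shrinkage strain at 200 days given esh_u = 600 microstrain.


esh(200) = 200 / (35 + 200) * 600
= 200 / 235 * 600
= 510.6 microstrain

510.6


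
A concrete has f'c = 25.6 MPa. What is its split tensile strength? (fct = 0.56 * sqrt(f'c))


fct = 0.56 * sqrt(25.6)
= 0.56 * 5.06
= 2.833 MPa

2.833


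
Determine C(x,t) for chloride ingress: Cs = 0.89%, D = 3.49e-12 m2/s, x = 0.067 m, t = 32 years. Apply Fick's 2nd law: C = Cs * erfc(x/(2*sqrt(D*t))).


t_seconds = 32 * 365.25 * 24 * 3600 = 1009843200.0 s
arg = 0.067 / (2 * sqrt(3.49e-12 * 1009843200.0))
= 0.5643
erfc(0.5643) = 0.4249
C = 0.89 * 0.4249 = 0.3781%

0.3781


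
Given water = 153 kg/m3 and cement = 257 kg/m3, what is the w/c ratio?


w/c = water / cement
w/c = 153 / 257 = 0.595

0.595


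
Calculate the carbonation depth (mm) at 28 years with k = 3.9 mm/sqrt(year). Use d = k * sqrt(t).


depth = k * sqrt(t)
= 3.9 * sqrt(28)
= 20.64 mm

20.64


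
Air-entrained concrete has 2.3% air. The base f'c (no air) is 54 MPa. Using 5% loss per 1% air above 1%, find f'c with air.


Strength loss = (2.3 - 1) * 5 = 6.5%
f'c = 54 * (1 - 6.5/100)
= 50.49 MPa

50.49


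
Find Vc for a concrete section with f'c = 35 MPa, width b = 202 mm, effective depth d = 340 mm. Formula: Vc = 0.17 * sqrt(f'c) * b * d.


Vc = 0.17 * sqrt(35) * 202 * 340 / 1000
= 69.07 kN

69.07


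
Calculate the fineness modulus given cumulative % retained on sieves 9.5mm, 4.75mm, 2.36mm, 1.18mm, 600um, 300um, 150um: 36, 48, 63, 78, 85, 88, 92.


FM = sum(cumulative % retained) / 100
= 490 / 100
= 4.9

4.9


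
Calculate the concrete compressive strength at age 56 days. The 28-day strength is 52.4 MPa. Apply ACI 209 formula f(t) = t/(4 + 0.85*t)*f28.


f(56) = 56 / (4 + 0.85 * 56) * 52.4
= 56 / 51.6 * 52.4
= 56.87 MPa

56.87


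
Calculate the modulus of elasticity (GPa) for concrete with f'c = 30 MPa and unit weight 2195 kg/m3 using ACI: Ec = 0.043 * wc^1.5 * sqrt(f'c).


Ec = 0.043 * 2195^1.5 * sqrt(30) / 1000
= 24.22 GPa

24.22


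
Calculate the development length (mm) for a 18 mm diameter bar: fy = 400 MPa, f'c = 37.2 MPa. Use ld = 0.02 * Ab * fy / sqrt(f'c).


Ab = pi * 18^2 / 4 = 254.469 mm2
ld = 0.02 * 254.469 * 400 / sqrt(37.2)
= 333.8 mm

333.8


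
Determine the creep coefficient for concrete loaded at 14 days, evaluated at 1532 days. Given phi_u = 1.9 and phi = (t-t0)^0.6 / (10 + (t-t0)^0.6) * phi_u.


dt = 1532 - 14 = 1518
phi = 1518^0.6 / (10 + 1518^0.6) * 1.9
= 1.691

1.691


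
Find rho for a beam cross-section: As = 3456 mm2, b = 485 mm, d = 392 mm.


rho = As / (b * d)
= 3456 / (485 * 392)
= 0.0182

0.0182


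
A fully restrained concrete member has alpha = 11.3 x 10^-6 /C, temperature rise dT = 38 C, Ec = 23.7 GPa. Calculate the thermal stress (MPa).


sigma = alpha * dT * Ec
= 11.3e-6 * 38 * 23.7 * 1000
= 10.177 MPa

10.177


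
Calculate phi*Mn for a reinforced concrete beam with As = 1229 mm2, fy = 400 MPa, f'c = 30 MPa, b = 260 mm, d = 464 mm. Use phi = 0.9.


a = As * fy / (0.85 * f'c * b)
= 1229 * 400 / (0.85 * 30 * 260)
= 74.1478 mm
Mn = As * fy * (d - a/2) / 10^6
= 209.8769 kN-m
phi*Mn = 0.9 * 209.8769 = 188.89 kN-m

188.89


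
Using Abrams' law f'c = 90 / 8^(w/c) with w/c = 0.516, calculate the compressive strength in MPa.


f'c = 90 / 8^0.516
= 90 / 2.924
= 30.78 MPa

30.78


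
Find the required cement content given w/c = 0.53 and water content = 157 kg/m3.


Cement = water / (w/c)
= 157 / 0.53
= 296.2 kg/m3

296.2


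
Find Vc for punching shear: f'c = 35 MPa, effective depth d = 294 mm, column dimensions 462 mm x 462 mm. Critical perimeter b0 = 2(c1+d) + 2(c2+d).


b0 = 2*(462 + 294) + 2*(462 + 294) = 3024 mm
Vc = 0.33 * sqrt(35) * 3024 * 294 / 1000
= 1735.71 kN

1735.71


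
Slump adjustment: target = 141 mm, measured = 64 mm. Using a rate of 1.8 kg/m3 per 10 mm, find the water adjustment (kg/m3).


Difference = 141 - 64 = 77 mm
Water adjustment = 77 * 1.8 / 10 = 13.9 kg/m3

13.9


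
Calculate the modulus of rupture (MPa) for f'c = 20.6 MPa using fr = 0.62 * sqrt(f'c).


fr = 0.62 * sqrt(20.6)
= 2.814 MPa

2.814


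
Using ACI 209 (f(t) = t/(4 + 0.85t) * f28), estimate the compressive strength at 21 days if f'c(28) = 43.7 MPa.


f(21) = 21 / (4 + 0.85 * 21) * 43.7
= 21 / 21.85 * 43.7
= 42.0 MPa

42.0


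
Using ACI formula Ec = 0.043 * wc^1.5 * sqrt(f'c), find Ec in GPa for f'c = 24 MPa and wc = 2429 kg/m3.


Ec = 0.043 * 2429^1.5 * sqrt(24) / 1000
= 25.22 GPa

25.22


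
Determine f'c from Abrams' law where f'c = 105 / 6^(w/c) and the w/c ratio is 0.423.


f'c = 105 / 6^0.423
= 105 / 2.134
= 49.21 MPa

49.21


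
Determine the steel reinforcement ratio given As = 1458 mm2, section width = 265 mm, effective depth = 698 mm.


rho = As / (b * d)
= 1458 / (265 * 698)
= 0.0079

0.0079


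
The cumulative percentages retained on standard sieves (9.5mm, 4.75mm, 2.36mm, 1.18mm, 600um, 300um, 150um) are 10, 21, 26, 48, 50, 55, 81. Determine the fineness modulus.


FM = sum(cumulative % retained) / 100
= 291 / 100
= 2.91

2.91


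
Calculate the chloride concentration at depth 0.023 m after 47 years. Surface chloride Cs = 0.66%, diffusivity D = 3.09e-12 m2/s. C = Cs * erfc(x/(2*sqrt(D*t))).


t_seconds = 47 * 365.25 * 24 * 3600 = 1483207200.0 s
arg = 0.023 / (2 * sqrt(3.09e-12 * 1483207200.0))
= 0.1699
erfc(0.1699) = 0.8101
C = 0.66 * 0.8101 = 0.5347%

0.5347


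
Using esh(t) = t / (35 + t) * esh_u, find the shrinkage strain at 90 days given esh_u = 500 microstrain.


esh(90) = 90 / (35 + 90) * 500
= 90 / 125 * 500
= 360.0 microstrain

360.0


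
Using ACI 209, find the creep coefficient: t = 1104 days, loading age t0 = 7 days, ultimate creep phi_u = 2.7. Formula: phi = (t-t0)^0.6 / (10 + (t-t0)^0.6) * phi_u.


dt = 1104 - 7 = 1097
phi = 1097^0.6 / (10 + 1097^0.6) * 2.7
= 2.348

2.348


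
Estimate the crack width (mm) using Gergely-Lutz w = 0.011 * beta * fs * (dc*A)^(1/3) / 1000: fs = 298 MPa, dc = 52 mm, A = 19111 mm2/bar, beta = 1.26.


w = 0.011 * beta * fs * (dc * A)^(1/3) / 1000
= 0.011 * 1.26 * 298 * (52 * 19111)^(1/3) / 1000
= 0.412 mm

0.412


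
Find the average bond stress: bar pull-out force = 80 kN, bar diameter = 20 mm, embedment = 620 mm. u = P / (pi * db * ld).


u = P / (pi * db * ld)
= 80 * 1000 / (pi * 20 * 620)
= 2.054 MPa

2.054


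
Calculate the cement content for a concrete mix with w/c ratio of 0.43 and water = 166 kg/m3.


Cement = water / (w/c)
= 166 / 0.43
= 386.0 kg/m3

386.0


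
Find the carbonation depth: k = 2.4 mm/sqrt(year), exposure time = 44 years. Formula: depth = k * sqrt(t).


depth = k * sqrt(t)
= 2.4 * sqrt(44)
= 15.92 mm

15.92


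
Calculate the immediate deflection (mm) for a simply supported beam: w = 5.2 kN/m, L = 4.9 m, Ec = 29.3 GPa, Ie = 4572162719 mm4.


Convert: L = 4.9 m = 4900 mm, Ec = 29.3 GPa = 29300 MPa
delta = 5 * 5.2 * 4900^4 / (384 * 29300 * 4572162719)
= 0.29 mm

0.29


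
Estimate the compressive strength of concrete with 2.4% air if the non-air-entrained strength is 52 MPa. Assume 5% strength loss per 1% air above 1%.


Strength loss = (2.4 - 1) * 5 = 7.0%
f'c = 52 * (1 - 7.0/100)
= 48.36 MPa

48.36


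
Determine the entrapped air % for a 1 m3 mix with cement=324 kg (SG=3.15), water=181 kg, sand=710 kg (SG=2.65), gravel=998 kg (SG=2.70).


Vol cement = 324 / (3.15 * 1000) = 0.102857 m3
Vol water = 181 / 1000 = 0.181 m3
Vol sand = 710 / (2.65 * 1000) = 0.267925 m3
Vol gravel = 998 / (2.70 * 1000) = 0.36963 m3
Total solid + water volume = 0.921411 m3
Air = (1 - 0.921411) * 100 = 7.86%

7.86


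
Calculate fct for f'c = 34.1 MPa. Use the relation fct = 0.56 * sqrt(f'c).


fct = 0.56 * sqrt(34.1)
= 0.56 * 5.84
= 3.27 MPa

3.27


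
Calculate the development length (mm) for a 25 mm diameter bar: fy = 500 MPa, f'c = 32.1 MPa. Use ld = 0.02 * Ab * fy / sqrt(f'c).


Ab = pi * 25^2 / 4 = 490.874 mm2
ld = 0.02 * 490.874 * 500 / sqrt(32.1)
= 866.4 mm

866.4


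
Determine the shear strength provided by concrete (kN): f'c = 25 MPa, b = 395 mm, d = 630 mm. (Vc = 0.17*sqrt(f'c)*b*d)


Vc = 0.17 * sqrt(25) * 395 * 630 / 1000
= 211.52 kN

211.52


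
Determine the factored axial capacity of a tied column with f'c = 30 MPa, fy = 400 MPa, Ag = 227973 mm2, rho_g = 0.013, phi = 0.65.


Ast = rho * Ag = 0.013 * 227973 = 2963.649 mm2
phi*Pn = 0.65 * 0.80 * (0.85 * 30 * (227973 - 2963.649) + 400 * 2963.649) / 1000
= 3600.06 kN

3600.06


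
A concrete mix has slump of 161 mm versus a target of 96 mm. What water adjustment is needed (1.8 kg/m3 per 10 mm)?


Difference = 96 - 161 = -65 mm
Water adjustment = -65 * 1.8 / 10 = -11.7 kg/m3

-11.7


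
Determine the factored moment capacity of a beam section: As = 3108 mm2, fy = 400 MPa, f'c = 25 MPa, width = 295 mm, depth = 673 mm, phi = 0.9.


a = As * fy / (0.85 * f'c * b)
= 3108 * 400 / (0.85 * 25 * 295)
= 198.317 mm
Mn = As * fy * (d - a/2) / 10^6
= 713.3997 kN-m
phi*Mn = 0.9 * 713.3997 = 642.06 kN-m

642.06


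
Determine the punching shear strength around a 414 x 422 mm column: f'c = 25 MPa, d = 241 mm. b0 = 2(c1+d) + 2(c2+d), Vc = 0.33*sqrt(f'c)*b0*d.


b0 = 2*(414 + 241) + 2*(422 + 241) = 2636 mm
Vc = 0.33 * sqrt(25) * 2636 * 241 / 1000
= 1048.21 kN

1048.21


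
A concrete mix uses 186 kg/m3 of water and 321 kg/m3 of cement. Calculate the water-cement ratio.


w/c = water / cement
w/c = 186 / 321 = 0.579

0.579


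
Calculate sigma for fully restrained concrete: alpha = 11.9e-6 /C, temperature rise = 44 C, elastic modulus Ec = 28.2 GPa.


sigma = alpha * dT * Ec
= 11.9e-6 * 44 * 28.2 * 1000
= 14.766 MPa

14.766


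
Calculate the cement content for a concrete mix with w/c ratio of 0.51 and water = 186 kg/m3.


Cement = water / (w/c)
= 186 / 0.51
= 364.7 kg/m3

364.7


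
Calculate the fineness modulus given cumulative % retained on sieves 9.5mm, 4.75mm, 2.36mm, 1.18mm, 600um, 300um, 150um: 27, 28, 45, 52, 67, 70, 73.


FM = sum(cumulative % retained) / 100
= 362 / 100
= 3.62

3.62


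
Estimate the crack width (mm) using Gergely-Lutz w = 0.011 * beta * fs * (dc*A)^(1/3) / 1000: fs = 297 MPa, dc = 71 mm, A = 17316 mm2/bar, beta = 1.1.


w = 0.011 * beta * fs * (dc * A)^(1/3) / 1000
= 0.011 * 1.1 * 297 * (71 * 17316)^(1/3) / 1000
= 0.385 mm

0.385


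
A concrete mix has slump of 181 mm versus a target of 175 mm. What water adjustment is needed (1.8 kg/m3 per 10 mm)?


Difference = 175 - 181 = -6 mm
Water adjustment = -6 * 1.8 / 10 = -1.1 kg/m3

-1.1


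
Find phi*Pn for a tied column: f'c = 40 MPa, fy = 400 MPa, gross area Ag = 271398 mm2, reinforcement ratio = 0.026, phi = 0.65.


Ast = rho * Ag = 0.026 * 271398 = 7056.348 mm2
phi*Pn = 0.65 * 0.80 * (0.85 * 40 * (271398 - 7056.348) + 400 * 7056.348) / 1000
= 6141.28 kN

6141.28


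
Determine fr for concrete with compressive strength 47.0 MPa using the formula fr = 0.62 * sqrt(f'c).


fr = 0.62 * sqrt(47.0)
= 4.251 MPa

4.251


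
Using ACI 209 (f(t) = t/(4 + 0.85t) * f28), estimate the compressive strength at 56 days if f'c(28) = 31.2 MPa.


f(56) = 56 / (4 + 0.85 * 56) * 31.2
= 56 / 51.6 * 31.2
= 33.86 MPa

33.86


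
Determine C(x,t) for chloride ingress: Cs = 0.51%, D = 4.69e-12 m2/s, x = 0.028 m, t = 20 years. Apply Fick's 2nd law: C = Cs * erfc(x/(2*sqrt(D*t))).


t_seconds = 20 * 365.25 * 24 * 3600 = 631152000.0 s
arg = 0.028 / (2 * sqrt(4.69e-12 * 631152000.0))
= 0.2573
erfc(0.2573) = 0.7159
C = 0.51 * 0.7159 = 0.3651%

0.3651


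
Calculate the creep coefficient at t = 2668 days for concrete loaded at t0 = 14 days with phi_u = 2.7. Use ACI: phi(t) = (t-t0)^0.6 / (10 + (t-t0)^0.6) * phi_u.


dt = 2668 - 14 = 2654
phi = 2654^0.6 / (10 + 2654^0.6) * 2.7
= 2.481

2.481


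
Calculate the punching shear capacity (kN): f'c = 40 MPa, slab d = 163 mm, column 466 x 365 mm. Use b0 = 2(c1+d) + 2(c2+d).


b0 = 2*(466 + 163) + 2*(365 + 163) = 2314 mm
Vc = 0.33 * sqrt(40) * 2314 * 163 / 1000
= 787.22 kN

787.22


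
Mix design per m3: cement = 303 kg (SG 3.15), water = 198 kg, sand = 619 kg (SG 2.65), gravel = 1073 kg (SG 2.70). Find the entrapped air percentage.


Vol cement = 303 / (3.15 * 1000) = 0.09619 m3
Vol water = 198 / 1000 = 0.198 m3
Vol sand = 619 / (2.65 * 1000) = 0.233585 m3
Vol gravel = 1073 / (2.70 * 1000) = 0.397407 m3
Total solid + water volume = 0.925183 m3
Air = (1 - 0.925183) * 100 = 7.48%

7.48


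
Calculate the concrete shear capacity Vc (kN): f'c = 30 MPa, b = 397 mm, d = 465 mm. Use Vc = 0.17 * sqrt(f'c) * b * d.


Vc = 0.17 * sqrt(30) * 397 * 465 / 1000
= 171.89 kN

171.89


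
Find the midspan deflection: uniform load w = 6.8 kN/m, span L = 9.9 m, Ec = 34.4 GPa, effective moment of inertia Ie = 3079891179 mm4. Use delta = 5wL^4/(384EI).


Convert: L = 9.9 m = 9900 mm, Ec = 34.4 GPa = 34400 MPa
delta = 5 * 6.8 * 9900^4 / (384 * 34400 * 3079891179)
= 8.03 mm

8.03


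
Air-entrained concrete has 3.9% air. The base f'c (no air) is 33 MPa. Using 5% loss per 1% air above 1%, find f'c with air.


Strength loss = (3.9 - 1) * 5 = 14.5%
f'c = 33 * (1 - 14.5/100)
= 28.21 MPa

28.21


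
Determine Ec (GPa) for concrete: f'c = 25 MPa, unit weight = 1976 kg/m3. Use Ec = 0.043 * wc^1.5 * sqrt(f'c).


Ec = 0.043 * 1976^1.5 * sqrt(25) / 1000
= 18.89 GPa

18.89


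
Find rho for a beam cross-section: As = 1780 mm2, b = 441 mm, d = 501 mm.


rho = As / (b * d)
= 1780 / (441 * 501)
= 0.0081

0.0081


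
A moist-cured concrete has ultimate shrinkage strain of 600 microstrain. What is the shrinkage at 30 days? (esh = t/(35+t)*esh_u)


esh(30) = 30 / (35 + 30) * 600
= 30 / 65 * 600
= 276.9 microstrain

276.9


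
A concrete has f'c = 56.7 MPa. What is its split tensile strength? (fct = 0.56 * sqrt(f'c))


fct = 0.56 * sqrt(56.7)
= 0.56 * 7.53
= 4.217 MPa

4.217


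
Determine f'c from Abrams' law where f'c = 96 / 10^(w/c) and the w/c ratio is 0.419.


f'c = 96 / 10^0.419
= 96 / 2.624
= 36.58 MPa

36.58


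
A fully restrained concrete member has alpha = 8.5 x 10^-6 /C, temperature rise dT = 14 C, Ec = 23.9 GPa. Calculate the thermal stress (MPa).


sigma = alpha * dT * Ec
= 8.5e-6 * 14 * 23.9 * 1000
= 2.844 MPa

2.844


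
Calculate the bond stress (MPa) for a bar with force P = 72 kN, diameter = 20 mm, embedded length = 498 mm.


u = P / (pi * db * ld)
= 72 * 1000 / (pi * 20 * 498)
= 2.301 MPa

2.301


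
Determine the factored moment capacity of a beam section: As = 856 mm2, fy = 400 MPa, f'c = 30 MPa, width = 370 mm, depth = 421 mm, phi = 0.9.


a = As * fy / (0.85 * f'c * b)
= 856 * 400 / (0.85 * 30 * 370)
= 36.2904 mm
Mn = As * fy * (d - a/2) / 10^6
= 137.9375 kN-m
phi*Mn = 0.9 * 137.9375 = 124.14 kN-m

124.14


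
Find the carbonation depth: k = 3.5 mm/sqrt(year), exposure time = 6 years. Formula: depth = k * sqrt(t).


depth = k * sqrt(t)
= 3.5 * sqrt(6)
= 8.57 mm

8.57


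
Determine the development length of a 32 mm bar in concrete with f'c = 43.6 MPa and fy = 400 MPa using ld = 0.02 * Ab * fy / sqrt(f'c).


Ab = pi * 32^2 / 4 = 804.248 mm2
ld = 0.02 * 804.248 * 400 / sqrt(43.6)
= 974.4 mm

974.4


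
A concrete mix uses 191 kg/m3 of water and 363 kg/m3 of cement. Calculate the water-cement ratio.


w/c = water / cement
w/c = 191 / 363 = 0.526

0.526


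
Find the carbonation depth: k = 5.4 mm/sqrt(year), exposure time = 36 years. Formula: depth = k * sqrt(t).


depth = k * sqrt(t)
= 5.4 * sqrt(36)
= 32.4 mm

32.4


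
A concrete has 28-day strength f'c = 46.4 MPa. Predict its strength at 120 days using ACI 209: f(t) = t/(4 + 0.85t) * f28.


f(120) = 120 / (4 + 0.85 * 120) * 46.4
= 120 / 106.0 * 46.4
= 52.53 MPa

52.53


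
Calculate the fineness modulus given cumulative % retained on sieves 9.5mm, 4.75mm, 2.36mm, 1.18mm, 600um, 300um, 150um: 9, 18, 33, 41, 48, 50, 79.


FM = sum(cumulative % retained) / 100
= 278 / 100
= 2.78

2.78


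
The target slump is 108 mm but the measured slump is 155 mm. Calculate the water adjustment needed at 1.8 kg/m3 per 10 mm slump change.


Difference = 108 - 155 = -47 mm
Water adjustment = -47 * 1.8 / 10 = -8.5 kg/m3

-8.5


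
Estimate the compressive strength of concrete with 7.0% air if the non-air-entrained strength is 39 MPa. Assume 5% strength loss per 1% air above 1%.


Strength loss = (7.0 - 1) * 5 = 30.0%
f'c = 39 * (1 - 30.0/100)
= 27.3 MPa

27.3


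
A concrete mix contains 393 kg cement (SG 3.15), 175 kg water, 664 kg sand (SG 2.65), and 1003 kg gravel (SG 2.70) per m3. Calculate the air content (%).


Vol cement = 393 / (3.15 * 1000) = 0.124762 m3
Vol water = 175 / 1000 = 0.175 m3
Vol sand = 664 / (2.65 * 1000) = 0.250566 m3
Vol gravel = 1003 / (2.70 * 1000) = 0.371481 m3
Total solid + water volume = 0.921809 m3
Air = (1 - 0.921809) * 100 = 7.82%

7.82


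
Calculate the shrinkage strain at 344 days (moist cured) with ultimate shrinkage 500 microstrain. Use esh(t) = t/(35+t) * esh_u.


esh(344) = 344 / (35 + 344) * 500
= 344 / 379 * 500
= 453.8 microstrain

453.8


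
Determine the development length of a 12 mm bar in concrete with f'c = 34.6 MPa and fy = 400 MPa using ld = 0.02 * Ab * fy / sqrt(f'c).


Ab = pi * 12^2 / 4 = 113.097 mm2
ld = 0.02 * 113.097 * 400 / sqrt(34.6)
= 153.8 mm

153.8


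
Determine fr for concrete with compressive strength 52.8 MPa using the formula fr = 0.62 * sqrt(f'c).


fr = 0.62 * sqrt(52.8)
= 4.505 MPa

4.505


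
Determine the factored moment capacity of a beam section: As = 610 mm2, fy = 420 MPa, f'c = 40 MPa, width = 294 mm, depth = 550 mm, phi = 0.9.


a = As * fy / (0.85 * f'c * b)
= 610 * 420 / (0.85 * 40 * 294)
= 25.6303 mm
Mn = As * fy * (d - a/2) / 10^6
= 137.6268 kN-m
phi*Mn = 0.9 * 137.6268 = 123.86 kN-m

123.86


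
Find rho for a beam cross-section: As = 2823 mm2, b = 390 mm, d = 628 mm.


rho = As / (b * d)
= 2823 / (390 * 628)
= 0.0115

0.0115


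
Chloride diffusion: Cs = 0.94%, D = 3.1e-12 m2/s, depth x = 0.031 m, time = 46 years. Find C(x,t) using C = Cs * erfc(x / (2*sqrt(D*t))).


t_seconds = 46 * 365.25 * 24 * 3600 = 1451649600.0 s
arg = 0.031 / (2 * sqrt(3.1e-12 * 1451649600.0))
= 0.2311
erfc(0.2311) = 0.7438
C = 0.94 * 0.7438 = 0.6992%

0.6992


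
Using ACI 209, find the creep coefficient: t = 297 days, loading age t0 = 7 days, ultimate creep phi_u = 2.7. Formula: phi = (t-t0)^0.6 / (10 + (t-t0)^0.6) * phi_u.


dt = 297 - 7 = 290
phi = 290^0.6 / (10 + 290^0.6) * 2.7
= 2.025

2.025


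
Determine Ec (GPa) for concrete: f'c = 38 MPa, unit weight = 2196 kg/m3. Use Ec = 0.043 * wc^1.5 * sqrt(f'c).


Ec = 0.043 * 2196^1.5 * sqrt(38) / 1000
= 27.28 GPa

27.28


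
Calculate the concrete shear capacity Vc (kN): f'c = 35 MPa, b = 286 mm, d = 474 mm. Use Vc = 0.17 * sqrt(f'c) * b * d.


Vc = 0.17 * sqrt(35) * 286 * 474 / 1000
= 136.34 kN

136.34


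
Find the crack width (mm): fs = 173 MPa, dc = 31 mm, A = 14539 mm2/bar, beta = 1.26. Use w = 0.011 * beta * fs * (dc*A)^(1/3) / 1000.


w = 0.011 * beta * fs * (dc * A)^(1/3) / 1000
= 0.011 * 1.26 * 173 * (31 * 14539)^(1/3) / 1000
= 0.184 mm

0.184


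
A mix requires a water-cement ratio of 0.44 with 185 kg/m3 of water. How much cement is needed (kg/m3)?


Cement = water / (w/c)
= 185 / 0.44
= 420.5 kg/m3

420.5


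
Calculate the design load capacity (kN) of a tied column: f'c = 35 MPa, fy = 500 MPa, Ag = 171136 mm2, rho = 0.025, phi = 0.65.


Ast = rho * Ag = 0.025 * 171136 = 4278.4 mm2
phi*Pn = 0.65 * 0.80 * (0.85 * 35 * (171136 - 4278.4) + 500 * 4278.4) / 1000
= 3693.67 kN

3693.67


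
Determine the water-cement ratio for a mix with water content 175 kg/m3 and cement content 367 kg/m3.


w/c = water / cement
w/c = 175 / 367 = 0.477

0.477


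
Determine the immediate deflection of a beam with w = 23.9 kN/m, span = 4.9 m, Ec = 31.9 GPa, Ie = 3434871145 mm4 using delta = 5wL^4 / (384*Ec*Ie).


Convert: L = 4.9 m = 4900 mm, Ec = 31.9 GPa = 31900 MPa
delta = 5 * 23.9 * 4900^4 / (384 * 31900 * 3434871145)
= 1.64 mm

1.64


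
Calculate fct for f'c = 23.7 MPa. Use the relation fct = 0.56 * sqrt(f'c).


fct = 0.56 * sqrt(23.7)
= 0.56 * 4.868
= 2.726 MPa

2.726
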